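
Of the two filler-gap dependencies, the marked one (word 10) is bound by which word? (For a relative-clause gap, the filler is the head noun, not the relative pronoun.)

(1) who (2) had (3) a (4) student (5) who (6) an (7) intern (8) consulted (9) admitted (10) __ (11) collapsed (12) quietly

1

The marked gap is the subject of "collapsed".
Its filler is the fronted wh-phrase "who", at word 1.
(The other dependency links word 4 to a gap after word 8.)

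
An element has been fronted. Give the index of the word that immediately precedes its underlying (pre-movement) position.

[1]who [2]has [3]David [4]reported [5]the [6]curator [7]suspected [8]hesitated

7

The displaced element is "who" (word 1).
It is linked across 2 clause boundaries (Ø → Ø).
It functions as the subject of "hesitated", so the gap sits immediately after word 7 ("suspected").
Base order: David has reported the curator suspected that who hesitated.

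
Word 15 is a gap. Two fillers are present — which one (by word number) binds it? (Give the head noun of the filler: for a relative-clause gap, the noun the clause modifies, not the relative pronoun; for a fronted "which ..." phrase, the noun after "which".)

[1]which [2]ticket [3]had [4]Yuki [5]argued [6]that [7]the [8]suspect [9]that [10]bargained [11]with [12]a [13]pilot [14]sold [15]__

2

The marked gap is the direct object of "sold".
Its filler is the fronted wh-phrase "which ticket", at word 2.
(The other dependency links word 8 to a gap after word 9.)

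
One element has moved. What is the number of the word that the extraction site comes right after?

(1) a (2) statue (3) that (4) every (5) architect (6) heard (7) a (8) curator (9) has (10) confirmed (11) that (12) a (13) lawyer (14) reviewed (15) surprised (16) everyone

The displaced element is "a statue" (word 2).
It is linked across 2 clause boundaries (Ø → that).
It functions as the direct object of "reviewed", so the gap sits immediately after word 14 ("reviewed").
Base order: Every architect heard a curator has confirmed that a lawyer reviewed a statue.

14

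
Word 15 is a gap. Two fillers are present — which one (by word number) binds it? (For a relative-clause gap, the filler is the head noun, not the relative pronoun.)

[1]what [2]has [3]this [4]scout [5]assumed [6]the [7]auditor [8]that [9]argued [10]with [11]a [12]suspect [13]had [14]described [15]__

1

The marked gap is the direct object of "described".
Its filler is the fronted wh-phrase "what", at word 1.
(The other dependency links word 7 to a gap after word 8.)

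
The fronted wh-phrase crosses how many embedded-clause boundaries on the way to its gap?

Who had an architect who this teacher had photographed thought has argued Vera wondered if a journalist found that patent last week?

"who" is extracted from the subject of "argued".
Boundaries crossed, outermost first: [Ø] — 1 in total.

1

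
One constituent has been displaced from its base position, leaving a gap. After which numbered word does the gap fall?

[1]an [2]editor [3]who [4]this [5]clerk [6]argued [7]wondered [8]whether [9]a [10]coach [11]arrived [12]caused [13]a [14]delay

6

The displaced element is "an editor" (word 2).
It is linked across 1 clause boundary (Ø).
It functions as the subject of "wondered", so the gap sits immediately after word 6 ("argued").
Base order: This clerk argued that an editor wondered whether a coach arrived.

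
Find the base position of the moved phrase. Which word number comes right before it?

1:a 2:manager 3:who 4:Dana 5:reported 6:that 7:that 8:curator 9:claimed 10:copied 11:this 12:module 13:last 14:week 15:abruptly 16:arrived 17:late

9

The displaced element is "a manager" (word 2).
It is linked across 2 clause boundaries (that → Ø).
It functions as the subject of "copied", so the gap sits immediately after word 9 ("claimed").
Base order: Dana reported that that curator claimed a manager copied this module last week abruptly.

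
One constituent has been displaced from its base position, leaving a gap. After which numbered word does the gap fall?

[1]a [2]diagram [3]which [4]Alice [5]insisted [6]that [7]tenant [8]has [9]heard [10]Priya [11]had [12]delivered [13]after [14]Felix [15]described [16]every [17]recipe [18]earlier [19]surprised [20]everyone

The displaced element is "a diagram" (word 2).
It is linked across 2 clause boundaries (Ø → Ø).
It functions as the direct object of "delivered", so the gap sits immediately after word 12 ("delivered").
Base order: Alice insisted that tenant has heard Priya had delivered a diagram after Felix described every recipe earlier.

12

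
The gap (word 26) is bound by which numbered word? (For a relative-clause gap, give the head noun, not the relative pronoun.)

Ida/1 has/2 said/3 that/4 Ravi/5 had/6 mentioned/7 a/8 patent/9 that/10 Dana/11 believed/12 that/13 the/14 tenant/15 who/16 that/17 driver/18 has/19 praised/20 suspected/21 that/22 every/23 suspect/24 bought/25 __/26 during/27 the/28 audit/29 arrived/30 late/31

The gap at 26 is the object of "bought", inside a relative clause.
The relative pronoun is "that" (word 10); it is bound by the head noun immediately before it.
Its filler is the head noun "patent", at word 9.

9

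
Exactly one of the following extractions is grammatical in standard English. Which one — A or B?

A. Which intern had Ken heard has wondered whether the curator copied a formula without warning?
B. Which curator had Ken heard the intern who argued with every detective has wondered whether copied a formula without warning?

A

In B, the wh-phrase is extracted from inside a wh-island (introduced by "whether"), which blocks movement.
In A, the extraction path crosses only that-complement boundaries, which are transparent.
So A is grammatical.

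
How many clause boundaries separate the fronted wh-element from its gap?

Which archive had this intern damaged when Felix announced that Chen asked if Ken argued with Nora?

0

"which archive" originates inside the matrix clause — no clause boundary is crossed.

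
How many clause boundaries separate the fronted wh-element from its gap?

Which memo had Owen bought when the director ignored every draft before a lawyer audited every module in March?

"which memo" originates inside the matrix clause — no clause boundary is crossed.

0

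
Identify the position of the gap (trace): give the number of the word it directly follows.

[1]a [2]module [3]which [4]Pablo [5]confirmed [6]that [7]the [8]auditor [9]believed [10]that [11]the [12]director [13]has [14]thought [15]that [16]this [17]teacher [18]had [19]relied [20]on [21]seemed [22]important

20

The displaced element is "a module" (word 2).
It is linked across 3 clause boundaries (that → that → that).
It functions as the object of the preposition "on" of "relied", so the gap sits immediately after word 20 ("on").
Base order: Pablo confirmed that the auditor believed that the director has thought that this teacher had relied on a module.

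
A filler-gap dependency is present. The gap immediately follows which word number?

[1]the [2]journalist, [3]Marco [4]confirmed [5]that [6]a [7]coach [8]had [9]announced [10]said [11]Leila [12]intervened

9

The displaced element is "the journalist" (word 2).
It is linked across 2 clause boundaries (that → Ø).
It functions as the subject of "said", so the gap sits immediately after word 9 ("announced").
Base order: Marco confirmed that a coach had announced that the journalist said Leila intervened.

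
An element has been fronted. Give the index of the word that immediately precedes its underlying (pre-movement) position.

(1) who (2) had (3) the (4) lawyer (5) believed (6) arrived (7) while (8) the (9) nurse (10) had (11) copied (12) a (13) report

The displaced element is "who" (word 1).
It is linked across 1 clause boundary (Ø).
It functions as the subject of "arrived", so the gap sits immediately after word 5 ("believed").
Base order: The lawyer had believed that who arrived while the nurse had copied a report.

5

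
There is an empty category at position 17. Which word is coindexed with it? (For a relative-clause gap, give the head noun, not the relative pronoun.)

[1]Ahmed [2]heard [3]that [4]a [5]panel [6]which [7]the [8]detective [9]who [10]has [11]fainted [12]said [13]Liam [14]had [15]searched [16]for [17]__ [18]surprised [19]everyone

The gap at 17 is the prepositional object of "searched", inside a relative clause.
The relative pronoun is "which" (word 6); it is bound by the head noun immediately before it.
Its filler is the head noun "panel", at word 5.

5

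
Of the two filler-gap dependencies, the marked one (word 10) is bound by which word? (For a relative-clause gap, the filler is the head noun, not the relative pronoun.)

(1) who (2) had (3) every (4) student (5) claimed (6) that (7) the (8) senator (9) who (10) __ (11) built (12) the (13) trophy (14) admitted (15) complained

The marked gap is inside the relative clause, the subject of "built".
Its filler is the head noun "senator" (via "who"), at word 8.
(The other dependency links word 1 to a gap after word 14.)

8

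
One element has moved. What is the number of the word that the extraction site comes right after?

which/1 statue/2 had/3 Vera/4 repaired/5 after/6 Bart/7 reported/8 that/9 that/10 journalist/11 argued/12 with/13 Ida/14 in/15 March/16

The displaced element is "which statue" (word 2).
It functions as the direct object of "repaired", so the gap sits immediately after word 5 ("repaired").
Base order: Vera had repaired which statue after Bart reported that that journalist argued with Ida in March.

5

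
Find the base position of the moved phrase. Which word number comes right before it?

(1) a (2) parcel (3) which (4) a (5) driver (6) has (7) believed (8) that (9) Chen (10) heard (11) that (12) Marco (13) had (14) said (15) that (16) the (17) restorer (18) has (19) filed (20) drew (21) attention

19

The displaced element is "a parcel" (word 2).
It is linked across 3 clause boundaries (that → that → that).
It functions as the direct object of "filed", so the gap sits immediately after word 19 ("filed").
Base order: A driver has believed that Chen heard that Marco had said that the restorer has filed a parcel.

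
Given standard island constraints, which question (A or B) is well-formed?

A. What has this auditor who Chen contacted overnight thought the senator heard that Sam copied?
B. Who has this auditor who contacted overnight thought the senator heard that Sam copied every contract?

A

In B, the wh-phrase is extracted from inside a complex-NP island (relative clause) (introduced by "who"), which blocks movement.
In A, the extraction path crosses only that-complement boundaries, which are transparent.
So A is grammatical.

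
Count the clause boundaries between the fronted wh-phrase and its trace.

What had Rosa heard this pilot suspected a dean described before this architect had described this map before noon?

"what" is extracted from the object of "described".
Boundaries crossed, outermost first: [Ø], [Ø] — 2 in total.

2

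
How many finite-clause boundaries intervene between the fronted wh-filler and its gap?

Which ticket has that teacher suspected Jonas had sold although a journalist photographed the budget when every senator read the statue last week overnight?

"which ticket" is extracted from the object of "sold".
Boundaries crossed, outermost first: [Ø] — 1 in total.

1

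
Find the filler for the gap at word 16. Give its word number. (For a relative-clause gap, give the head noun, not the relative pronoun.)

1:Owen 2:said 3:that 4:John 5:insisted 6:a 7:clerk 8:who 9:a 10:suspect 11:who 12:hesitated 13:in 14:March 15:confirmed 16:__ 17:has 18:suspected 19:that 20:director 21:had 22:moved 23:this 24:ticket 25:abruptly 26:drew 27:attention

The gap at 16 is the subject of "suspected", inside a relative clause.
The relative pronoun is "who" (word 8); it is bound by the head noun immediately before it.
Its filler is the head noun "clerk", at word 7.

7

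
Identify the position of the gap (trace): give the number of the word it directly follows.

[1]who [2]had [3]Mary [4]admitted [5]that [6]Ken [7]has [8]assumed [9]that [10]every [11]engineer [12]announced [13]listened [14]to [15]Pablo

The displaced element is "who" (word 1).
It is linked across 3 clause boundaries (that → that → Ø).
It functions as the subject of "listened", so the gap sits immediately after word 12 ("announced").
Base order: Mary had admitted that Ken has assumed that every engineer announced who listened to Pablo.

12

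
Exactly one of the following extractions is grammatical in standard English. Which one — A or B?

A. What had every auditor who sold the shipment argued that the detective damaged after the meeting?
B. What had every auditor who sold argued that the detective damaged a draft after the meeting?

A

In B, the wh-phrase is extracted from inside a complex-NP island (relative clause) (introduced by "who"), which blocks movement.
In A, the extraction path crosses only that-complement boundaries, which are transparent.
So A is grammatical.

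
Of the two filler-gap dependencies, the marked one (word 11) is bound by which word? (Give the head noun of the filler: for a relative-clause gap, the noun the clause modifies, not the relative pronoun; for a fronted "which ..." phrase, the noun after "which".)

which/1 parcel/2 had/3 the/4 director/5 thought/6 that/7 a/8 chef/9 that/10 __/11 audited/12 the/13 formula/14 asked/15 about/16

The marked gap is inside the relative clause, the subject of "audited".
Its filler is the head noun "chef" (via "that"), at word 9.
(The other dependency links word 2 to a gap after word 16.)

9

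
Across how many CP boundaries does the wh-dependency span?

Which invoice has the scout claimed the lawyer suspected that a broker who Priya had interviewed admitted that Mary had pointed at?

3

"which invoice" is extracted from the PP object of "pointed".
Boundaries crossed, outermost first: [Ø], [that], [that] — 3 in total.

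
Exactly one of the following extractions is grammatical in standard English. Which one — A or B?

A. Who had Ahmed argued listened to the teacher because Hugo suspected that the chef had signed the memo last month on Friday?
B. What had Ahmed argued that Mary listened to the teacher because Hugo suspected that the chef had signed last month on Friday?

A

In B, the wh-phrase is extracted from inside an adjunct island (introduced by "because"), which blocks movement.
In A, the extraction path crosses only that-complement boundaries, which are transparent.
So A is grammatical.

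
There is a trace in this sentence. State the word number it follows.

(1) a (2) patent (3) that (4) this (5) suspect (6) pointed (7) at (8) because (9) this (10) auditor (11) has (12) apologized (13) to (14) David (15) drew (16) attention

The displaced element is "a patent" (word 2).
It functions as the object of the preposition "at" of "pointed", so the gap sits immediately after word 7 ("at").
Base order: This suspect pointed at a patent because this auditor has apologized to David.

7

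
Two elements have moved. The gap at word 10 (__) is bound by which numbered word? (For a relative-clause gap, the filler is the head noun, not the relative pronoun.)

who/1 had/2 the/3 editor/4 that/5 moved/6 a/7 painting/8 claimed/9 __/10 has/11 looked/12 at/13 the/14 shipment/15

1

The marked gap is the subject of "looked".
Its filler is the fronted wh-phrase "who", at word 1.
(The other dependency links word 4 to a gap after word 5.)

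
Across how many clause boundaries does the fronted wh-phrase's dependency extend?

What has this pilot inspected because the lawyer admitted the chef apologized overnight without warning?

"what" originates inside the matrix clause — no clause boundary is crossed.

0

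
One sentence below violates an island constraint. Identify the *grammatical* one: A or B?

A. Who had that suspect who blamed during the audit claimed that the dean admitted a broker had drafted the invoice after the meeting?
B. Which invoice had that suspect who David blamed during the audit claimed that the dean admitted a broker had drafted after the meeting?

In A, the wh-phrase is extracted from inside a complex-NP island (relative clause) (introduced by "who"), which blocks movement.
In B, the extraction path crosses only that-complement boundaries, which are transparent.
So B is grammatical.

B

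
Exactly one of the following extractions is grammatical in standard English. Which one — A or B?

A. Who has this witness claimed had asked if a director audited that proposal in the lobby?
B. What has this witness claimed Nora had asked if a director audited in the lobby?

A

In B, the wh-phrase is extracted from inside a wh-island (introduced by "if"), which blocks movement.
In A, the extraction path crosses only that-complement boundaries, which are transparent.
So A is grammatical.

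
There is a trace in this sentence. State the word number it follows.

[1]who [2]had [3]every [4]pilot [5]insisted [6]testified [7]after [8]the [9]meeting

The displaced element is "who" (word 1).
It is linked across 1 clause boundary (Ø).
It functions as the subject of "testified", so the gap sits immediately after word 5 ("insisted").
Base order: Every pilot had insisted that who testified after the meeting.

5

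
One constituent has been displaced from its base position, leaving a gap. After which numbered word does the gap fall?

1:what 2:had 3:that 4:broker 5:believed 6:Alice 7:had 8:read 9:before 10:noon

The displaced element is "what" (word 1).
It is linked across 1 clause boundary (Ø).
It functions as the direct object of "read", so the gap sits immediately after word 8 ("read").
Base order: That broker had believed Alice had read what before noon.

8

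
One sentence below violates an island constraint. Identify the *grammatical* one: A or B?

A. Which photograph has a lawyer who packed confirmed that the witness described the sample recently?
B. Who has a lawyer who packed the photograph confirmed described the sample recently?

B

In A, the wh-phrase is extracted from inside a complex-NP island (relative clause) (introduced by "who"), which blocks movement.
In B, the extraction path crosses only that-complement boundaries, which are transparent.
So B is grammatical.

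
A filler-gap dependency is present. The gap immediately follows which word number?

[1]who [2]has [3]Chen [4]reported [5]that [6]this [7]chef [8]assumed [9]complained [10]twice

The displaced element is "who" (word 1).
It is linked across 2 clause boundaries (that → Ø).
It functions as the subject of "complained", so the gap sits immediately after word 8 ("assumed").
Base order: Chen has reported that this chef assumed that who complained twice.

8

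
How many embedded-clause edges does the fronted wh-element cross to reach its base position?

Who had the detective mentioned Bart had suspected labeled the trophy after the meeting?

"who" is extracted from the subject of "labeled".
Boundaries crossed, outermost first: [Ø], [Ø] — 2 in total.

2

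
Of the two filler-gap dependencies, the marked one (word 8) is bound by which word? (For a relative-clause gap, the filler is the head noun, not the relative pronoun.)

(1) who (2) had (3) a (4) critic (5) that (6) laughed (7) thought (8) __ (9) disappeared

1

The marked gap is the subject of "disappeared".
Its filler is the fronted wh-phrase "who", at word 1.
(The other dependency links word 4 to a gap after word 5.)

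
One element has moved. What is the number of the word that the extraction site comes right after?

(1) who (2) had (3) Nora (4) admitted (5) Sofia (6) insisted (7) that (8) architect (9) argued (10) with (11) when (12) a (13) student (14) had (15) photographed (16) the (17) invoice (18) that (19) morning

The displaced element is "who" (word 1).
It is linked across 2 clause boundaries (Ø → Ø).
It functions as the object of the preposition "with" of "argued", so the gap sits immediately after word 10 ("with").
Base order: Nora had admitted Sofia insisted that architect argued with who when a student had photographed the invoice that morning.

10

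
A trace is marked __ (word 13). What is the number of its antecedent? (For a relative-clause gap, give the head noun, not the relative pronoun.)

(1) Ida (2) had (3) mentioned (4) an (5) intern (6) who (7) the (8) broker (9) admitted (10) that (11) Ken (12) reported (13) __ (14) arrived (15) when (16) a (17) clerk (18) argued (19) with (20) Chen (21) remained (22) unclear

5

The gap at 13 is the subject of "arrived", inside a relative clause.
The relative pronoun is "who" (word 6); it is bound by the head noun immediately before it.
Its filler is the head noun "intern", at word 5.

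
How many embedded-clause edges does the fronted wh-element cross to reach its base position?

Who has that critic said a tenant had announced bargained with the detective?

2

"who" is extracted from the subject of "bargained".
Boundaries crossed, outermost first: [Ø], [Ø] — 2 in total.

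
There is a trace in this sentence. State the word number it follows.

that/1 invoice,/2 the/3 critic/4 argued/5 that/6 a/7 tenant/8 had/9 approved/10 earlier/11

10

The displaced element is "that invoice" (word 2).
It is linked across 1 clause boundary (that).
It functions as the direct object of "approved", so the gap sits immediately after word 10 ("approved").
Base order: The critic argued that a tenant had approved that invoice earlier.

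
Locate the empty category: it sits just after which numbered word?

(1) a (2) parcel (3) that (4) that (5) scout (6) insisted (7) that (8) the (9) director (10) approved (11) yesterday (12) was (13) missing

The displaced element is "a parcel" (word 2).
It is linked across 1 clause boundary (that).
It functions as the direct object of "approved", so the gap sits immediately after word 10 ("approved").
Base order: That scout insisted that the director approved a parcel yesterday.

10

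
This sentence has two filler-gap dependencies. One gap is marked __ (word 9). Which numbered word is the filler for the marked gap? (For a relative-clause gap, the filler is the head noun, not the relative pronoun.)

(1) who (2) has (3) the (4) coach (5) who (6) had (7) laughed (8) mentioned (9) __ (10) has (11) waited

1

The marked gap is the subject of "waited".
Its filler is the fronted wh-phrase "who", at word 1.
(The other dependency links word 4 to a gap after word 5.)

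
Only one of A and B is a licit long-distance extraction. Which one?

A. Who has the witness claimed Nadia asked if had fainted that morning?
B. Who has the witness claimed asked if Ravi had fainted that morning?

B

In A, the wh-phrase is extracted from inside a wh-island (introduced by "if"), which blocks movement.
In B, the extraction path crosses only that-complement boundaries, which are transparent.
So B is grammatical.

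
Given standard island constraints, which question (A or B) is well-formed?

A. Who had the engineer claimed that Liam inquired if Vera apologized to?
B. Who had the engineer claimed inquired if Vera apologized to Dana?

B

In A, the wh-phrase is extracted from inside a wh-island (introduced by "if"), which blocks movement.
In B, the extraction path crosses only that-complement boundaries, which are transparent.
So B is grammatical.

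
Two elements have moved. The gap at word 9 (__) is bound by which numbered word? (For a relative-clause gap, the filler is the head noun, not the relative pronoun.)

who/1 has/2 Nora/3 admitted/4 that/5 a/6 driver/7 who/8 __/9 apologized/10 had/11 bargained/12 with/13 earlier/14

7

The marked gap is inside the relative clause, the subject of "apologized".
Its filler is the head noun "driver" (via "who"), at word 7.
(The other dependency links word 1 to a gap after word 13.)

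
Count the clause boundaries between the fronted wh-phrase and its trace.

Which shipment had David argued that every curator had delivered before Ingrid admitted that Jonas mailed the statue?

1

"which shipment" is extracted from the object of "delivered".
Boundaries crossed, outermost first: [that] — 1 in total.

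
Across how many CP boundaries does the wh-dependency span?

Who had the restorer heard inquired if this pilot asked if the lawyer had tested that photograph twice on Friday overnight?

1

"who" is extracted from the subject of "inquired".
Boundaries crossed, outermost first: [Ø] — 1 in total.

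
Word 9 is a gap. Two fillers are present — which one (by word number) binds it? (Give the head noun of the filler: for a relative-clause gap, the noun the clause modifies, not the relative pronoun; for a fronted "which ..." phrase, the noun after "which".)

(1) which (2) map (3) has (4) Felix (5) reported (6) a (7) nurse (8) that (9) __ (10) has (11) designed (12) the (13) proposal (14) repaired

7

The marked gap is inside the relative clause, the subject of "designed".
Its filler is the head noun "nurse" (via "that"), at word 7.
(The other dependency links word 2 to a gap after word 14.)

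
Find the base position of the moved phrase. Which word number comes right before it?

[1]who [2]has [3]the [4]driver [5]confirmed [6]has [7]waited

The displaced element is "who" (word 1).
It is linked across 1 clause boundary (Ø).
It functions as the subject of "waited", so the gap sits immediately after word 5 ("confirmed").
Base order: The driver has confirmed that who has waited.

5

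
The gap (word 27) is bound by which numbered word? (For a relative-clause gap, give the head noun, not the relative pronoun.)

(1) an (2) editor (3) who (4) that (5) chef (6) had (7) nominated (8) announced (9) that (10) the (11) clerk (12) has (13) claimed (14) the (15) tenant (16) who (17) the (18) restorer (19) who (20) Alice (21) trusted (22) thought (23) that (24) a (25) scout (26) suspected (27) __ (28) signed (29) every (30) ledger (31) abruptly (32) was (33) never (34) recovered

The gap at 27 is the subject of "signed", inside a relative clause.
The relative pronoun is "who" (word 16); it is bound by the head noun immediately before it.
Its filler is the head noun "tenant", at word 15.

15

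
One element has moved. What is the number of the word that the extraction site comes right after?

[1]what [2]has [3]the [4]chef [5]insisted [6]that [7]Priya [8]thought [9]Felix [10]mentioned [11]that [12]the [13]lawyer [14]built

The displaced element is "what" (word 1).
It is linked across 3 clause boundaries (that → Ø → that).
It functions as the direct object of "built", so the gap sits immediately after word 14 ("built").
Base order: The chef has insisted that Priya thought Felix mentioned that the lawyer built what.

14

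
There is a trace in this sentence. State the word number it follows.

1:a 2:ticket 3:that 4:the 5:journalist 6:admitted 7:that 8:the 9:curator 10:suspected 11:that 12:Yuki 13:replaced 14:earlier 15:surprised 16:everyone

13

The displaced element is "a ticket" (word 2).
It is linked across 2 clause boundaries (that → that).
It functions as the direct object of "replaced", so the gap sits immediately after word 13 ("replaced").
Base order: The journalist admitted that the curator suspected that Yuki replaced a ticket earlier.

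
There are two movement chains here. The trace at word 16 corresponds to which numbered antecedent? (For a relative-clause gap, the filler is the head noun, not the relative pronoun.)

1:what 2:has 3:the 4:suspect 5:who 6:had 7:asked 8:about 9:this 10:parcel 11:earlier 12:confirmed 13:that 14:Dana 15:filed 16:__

1

The marked gap is the direct object of "filed".
Its filler is the fronted wh-phrase "what", at word 1.
(The other dependency links word 4 to a gap after word 5.)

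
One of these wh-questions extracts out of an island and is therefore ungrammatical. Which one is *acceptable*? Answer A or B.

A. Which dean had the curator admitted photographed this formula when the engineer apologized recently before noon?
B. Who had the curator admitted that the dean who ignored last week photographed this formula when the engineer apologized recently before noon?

In B, the wh-phrase is extracted from inside a complex-NP island (relative clause) (introduced by "who"), which blocks movement.
In A, the extraction path crosses only that-complement boundaries, which are transparent.
So A is grammatical.

A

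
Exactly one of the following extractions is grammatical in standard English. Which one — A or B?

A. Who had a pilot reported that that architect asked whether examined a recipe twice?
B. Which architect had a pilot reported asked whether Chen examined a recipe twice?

In A, the wh-phrase is extracted from inside a wh-island (introduced by "whether"), which blocks movement.
In B, the extraction path crosses only that-complement boundaries, which are transparent.
So B is grammatical.

B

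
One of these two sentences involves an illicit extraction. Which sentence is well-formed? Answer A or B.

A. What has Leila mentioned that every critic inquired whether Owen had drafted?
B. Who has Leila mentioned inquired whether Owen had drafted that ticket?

B

In A, the wh-phrase is extracted from inside a wh-island (introduced by "whether"), which blocks movement.
In B, the extraction path crosses only that-complement boundaries, which are transparent.
So B is grammatical.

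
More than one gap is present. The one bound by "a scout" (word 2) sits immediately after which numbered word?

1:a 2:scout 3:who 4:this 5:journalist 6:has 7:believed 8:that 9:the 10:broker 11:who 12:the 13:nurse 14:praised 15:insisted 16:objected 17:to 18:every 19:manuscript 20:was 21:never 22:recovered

The displaced element is "a scout" (word 2).
It is linked across 2 clause boundaries (that → Ø).
It functions as the subject of "objected", so the gap sits immediately after word 15 ("insisted").
Base order: This journalist has believed that the broker who the nurse praised insisted that a scout objected to every manuscript.

15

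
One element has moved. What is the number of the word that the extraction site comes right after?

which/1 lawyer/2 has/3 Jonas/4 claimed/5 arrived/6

The displaced element is "which lawyer" (word 2).
It is linked across 1 clause boundary (Ø).
It functions as the subject of "arrived", so the gap sits immediately after word 5 ("claimed").
Base order: Jonas has claimed which lawyer arrived.

5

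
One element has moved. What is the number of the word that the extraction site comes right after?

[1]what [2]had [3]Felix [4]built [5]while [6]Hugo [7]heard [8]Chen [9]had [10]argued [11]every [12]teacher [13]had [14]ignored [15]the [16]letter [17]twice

4

The displaced element is "what" (word 1).
It functions as the direct object of "built", so the gap sits immediately after word 4 ("built").
Base order: Felix had built what while Hugo heard Chen had argued every teacher had ignored the letter twice.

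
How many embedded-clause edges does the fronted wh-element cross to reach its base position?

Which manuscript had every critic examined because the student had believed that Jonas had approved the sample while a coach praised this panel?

0

"which manuscript" originates inside the matrix clause — no clause boundary is crossed.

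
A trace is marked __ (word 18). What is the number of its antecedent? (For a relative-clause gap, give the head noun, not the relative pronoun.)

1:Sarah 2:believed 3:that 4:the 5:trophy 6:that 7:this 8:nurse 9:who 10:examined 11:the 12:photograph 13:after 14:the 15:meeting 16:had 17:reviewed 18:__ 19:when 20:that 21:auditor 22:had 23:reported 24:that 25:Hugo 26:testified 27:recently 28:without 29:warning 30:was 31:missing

5

The gap at 18 is the object of "reviewed", inside a relative clause.
The relative pronoun is "that" (word 6); it is bound by the head noun immediately before it.
Its filler is the head noun "trophy", at word 5.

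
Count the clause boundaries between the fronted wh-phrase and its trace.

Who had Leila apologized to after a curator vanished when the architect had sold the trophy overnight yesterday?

"who" originates inside the matrix clause — no clause boundary is crossed.

0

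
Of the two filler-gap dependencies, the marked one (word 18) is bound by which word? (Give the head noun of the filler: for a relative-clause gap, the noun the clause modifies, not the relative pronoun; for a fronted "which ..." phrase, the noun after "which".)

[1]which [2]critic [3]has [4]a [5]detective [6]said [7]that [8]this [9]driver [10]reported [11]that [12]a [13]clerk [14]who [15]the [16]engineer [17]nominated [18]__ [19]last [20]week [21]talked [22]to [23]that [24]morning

13

The marked gap is inside the relative clause, the direct object of "nominated".
Its filler is the head noun "clerk" (via "who"), at word 13.
(The other dependency links word 2 to a gap after word 22.)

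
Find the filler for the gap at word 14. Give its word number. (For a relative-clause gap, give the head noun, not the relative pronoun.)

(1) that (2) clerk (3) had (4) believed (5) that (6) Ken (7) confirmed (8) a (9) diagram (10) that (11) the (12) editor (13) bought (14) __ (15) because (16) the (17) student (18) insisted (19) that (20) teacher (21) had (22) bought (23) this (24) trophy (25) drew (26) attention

The gap at 14 is the object of "bought", inside a relative clause.
The relative pronoun is "that" (word 10); it is bound by the head noun immediately before it.
Its filler is the head noun "diagram", at word 9.

9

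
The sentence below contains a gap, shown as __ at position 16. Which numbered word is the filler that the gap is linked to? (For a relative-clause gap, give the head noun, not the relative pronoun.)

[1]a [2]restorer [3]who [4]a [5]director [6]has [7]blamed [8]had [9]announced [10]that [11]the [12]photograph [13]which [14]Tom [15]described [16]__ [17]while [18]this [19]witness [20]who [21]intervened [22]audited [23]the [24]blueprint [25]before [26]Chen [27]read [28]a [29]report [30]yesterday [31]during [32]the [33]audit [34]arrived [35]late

12

The gap at 16 is the object of "described", inside a relative clause.
The relative pronoun is "which" (word 13); it is bound by the head noun immediately before it.
Its filler is the head noun "photograph", at word 12.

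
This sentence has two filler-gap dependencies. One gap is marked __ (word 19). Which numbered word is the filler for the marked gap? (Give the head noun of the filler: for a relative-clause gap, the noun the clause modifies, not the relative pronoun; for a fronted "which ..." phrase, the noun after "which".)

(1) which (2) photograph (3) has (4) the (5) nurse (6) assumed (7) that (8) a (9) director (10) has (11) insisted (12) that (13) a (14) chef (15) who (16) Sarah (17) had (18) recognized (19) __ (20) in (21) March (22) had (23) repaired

14

The marked gap is inside the relative clause, the direct object of "recognized".
Its filler is the head noun "chef" (via "who"), at word 14.
(The other dependency links word 2 to a gap after word 23.)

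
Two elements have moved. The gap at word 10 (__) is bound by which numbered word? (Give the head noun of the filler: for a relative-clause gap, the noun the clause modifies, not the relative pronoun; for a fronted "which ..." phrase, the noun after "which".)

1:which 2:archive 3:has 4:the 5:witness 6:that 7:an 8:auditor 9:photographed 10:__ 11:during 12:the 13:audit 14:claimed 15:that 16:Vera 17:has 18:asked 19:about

The marked gap is inside the relative clause, the direct object of "photographed".
Its filler is the head noun "witness" (via "that"), at word 5.
(The other dependency links word 2 to a gap after word 19.)

5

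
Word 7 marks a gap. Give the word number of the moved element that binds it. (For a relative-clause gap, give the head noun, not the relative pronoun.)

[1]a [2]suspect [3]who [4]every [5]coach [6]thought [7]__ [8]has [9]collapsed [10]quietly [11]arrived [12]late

The gap at 7 is the subject of "collapsed", inside a relative clause.
The relative pronoun is "who" (word 3); it is bound by the head noun immediately before it.
Its filler is the head noun "suspect", at word 2.

2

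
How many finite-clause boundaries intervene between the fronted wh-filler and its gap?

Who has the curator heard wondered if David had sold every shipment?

"who" is extracted from the subject of "wondered".
Boundaries crossed, outermost first: [Ø] — 1 in total.

1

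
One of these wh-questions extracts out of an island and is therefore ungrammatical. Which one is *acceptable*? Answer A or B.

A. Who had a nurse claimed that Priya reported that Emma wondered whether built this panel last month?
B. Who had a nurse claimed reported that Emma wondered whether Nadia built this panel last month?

In A, the wh-phrase is extracted from inside a wh-island (introduced by "whether"), which blocks movement.
In B, the extraction path crosses only that-complement boundaries, which are transparent.
So B is grammatical.

B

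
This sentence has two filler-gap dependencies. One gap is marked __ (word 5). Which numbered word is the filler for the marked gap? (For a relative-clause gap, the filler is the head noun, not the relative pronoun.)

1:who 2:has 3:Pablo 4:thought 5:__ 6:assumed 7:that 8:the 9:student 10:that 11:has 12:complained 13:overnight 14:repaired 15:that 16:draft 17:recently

The marked gap is the subject of "assumed".
Its filler is the fronted wh-phrase "who", at word 1.
(The other dependency links word 9 to a gap after word 10.)

1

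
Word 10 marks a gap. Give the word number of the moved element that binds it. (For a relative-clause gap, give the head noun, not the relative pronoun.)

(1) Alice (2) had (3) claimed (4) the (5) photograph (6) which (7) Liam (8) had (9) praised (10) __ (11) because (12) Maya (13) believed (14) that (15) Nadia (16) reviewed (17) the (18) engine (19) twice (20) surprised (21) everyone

5

The gap at 10 is the object of "praised", inside a relative clause.
The relative pronoun is "which" (word 6); it is bound by the head noun immediately before it.
Its filler is the head noun "photograph", at word 5.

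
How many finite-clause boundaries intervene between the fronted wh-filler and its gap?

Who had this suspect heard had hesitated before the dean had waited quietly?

"who" is extracted from the subject of "hesitated".
Boundaries crossed, outermost first: [Ø] — 1 in total.

1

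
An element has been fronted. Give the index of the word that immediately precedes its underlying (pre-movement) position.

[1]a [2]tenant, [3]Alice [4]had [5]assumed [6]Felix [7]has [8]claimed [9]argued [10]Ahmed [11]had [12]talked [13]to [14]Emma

8

The displaced element is "a tenant" (word 2).
It is linked across 2 clause boundaries (Ø → Ø).
It functions as the subject of "argued", so the gap sits immediately after word 8 ("claimed").
Base order: Alice had assumed Felix has claimed that a tenant argued Ahmed had talked to Emma.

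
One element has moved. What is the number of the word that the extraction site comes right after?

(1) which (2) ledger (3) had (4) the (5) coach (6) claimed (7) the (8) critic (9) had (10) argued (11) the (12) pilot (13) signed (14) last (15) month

13

The displaced element is "which ledger" (word 2).
It is linked across 2 clause boundaries (Ø → Ø).
It functions as the direct object of "signed", so the gap sits immediately after word 13 ("signed").
Base order: The coach had claimed the critic had argued the pilot signed which ledger last month.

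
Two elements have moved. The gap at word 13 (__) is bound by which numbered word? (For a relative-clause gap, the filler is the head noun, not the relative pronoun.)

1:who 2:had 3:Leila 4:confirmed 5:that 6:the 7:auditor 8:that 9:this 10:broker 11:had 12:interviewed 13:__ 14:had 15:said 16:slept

The marked gap is inside the relative clause, the direct object of "interviewed".
Its filler is the head noun "auditor" (via "that"), at word 7.
(The other dependency links word 1 to a gap after word 15.)

7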